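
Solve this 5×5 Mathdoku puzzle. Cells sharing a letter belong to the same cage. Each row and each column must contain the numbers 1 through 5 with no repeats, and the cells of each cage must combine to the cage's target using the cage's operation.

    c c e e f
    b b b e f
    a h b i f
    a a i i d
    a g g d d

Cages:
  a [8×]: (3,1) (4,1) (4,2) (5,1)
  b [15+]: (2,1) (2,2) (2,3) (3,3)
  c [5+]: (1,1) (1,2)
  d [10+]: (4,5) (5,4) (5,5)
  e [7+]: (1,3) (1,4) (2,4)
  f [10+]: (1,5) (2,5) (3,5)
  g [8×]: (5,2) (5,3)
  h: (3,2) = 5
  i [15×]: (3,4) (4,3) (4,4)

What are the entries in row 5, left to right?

1 4 2 5 3

Cage h is given, leaving (3,2) = 5.
The 4 cells of cage a must have product 8, which forces (4,2) = 1.
The 3 cells of cage i must have product 15, so (3,4) = 1.
Cage a has product 8, so (5,1) = 1.
Row 1 needs a 4, and only (1,4) is open for it.
Cage e needs sum 7; hence (1,3) = 1.
Column 4 now contains 4, so (2,4) = 2.
The 4 cells of cage b must have sum 15; hence (3,3) = 3.
Column 3 already has 3, leaving (4,3) = 5.
Row 4 already has 5, so (4,4) = 3.
Row 4 already has 3; hence (4,5) = 2.
Column 4 now contains 3; hence (5,4) = 5.
Cage f has sum 10, so (1,5) = 5.
Cage b has sum 15, so (2,1) = 5.
Cage b needs sum 15; hence (2,2) = 3.
Column 3 already has 5, which forces (2,3) = 4.
The 3 cells of cage f must have sum 10, which forces (2,5) = 1.
Cage a has product 8, leaving (3,1) = 2.
2 is placed in column 5; hence (3,5) = 4.
Row 4 already has 2, so (4,1) = 4.
4 is placed in column 3, leaving (5,3) = 2.
Cage d has sum 10; hence (5,5) = 3.
Column 1 now contains 2, which forces (1,1) = 3.
Column 2 already has 3, which forces (1,2) = 2.
Row 5 now contains 2, which forces (5,2) = 4.
The full grid is 3 2 1 4 5 / 5 3 4 2 1 / 2 5 3 1 4 / 4 1 5 3 2 / 1 4 2 5 3.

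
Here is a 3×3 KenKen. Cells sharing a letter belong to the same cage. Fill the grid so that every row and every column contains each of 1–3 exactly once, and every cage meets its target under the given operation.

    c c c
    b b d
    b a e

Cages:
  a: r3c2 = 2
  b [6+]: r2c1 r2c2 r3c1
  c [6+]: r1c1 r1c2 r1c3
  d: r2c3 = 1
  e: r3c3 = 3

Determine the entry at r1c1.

3

Cage d is given, so r2c3 = 1.
Cage a is a single given cell, which forces r3c2 = 2.
Cage e is given, which forces r3c3 = 3.
Column 3 now contains 3, leaving r1c3 = 2.
Cage b needs sum 6, leaving r2c1 = 2.
Column 2 now contains 2, which forces r2c2 = 3.
Row 3 already has 3, which forces r3c1 = 1.
Column 1 now contains 1, which forces r1c1 = 3.
Column 2 now contains 3, so r1c2 = 1.
Filled in: 3 1 2 / 2 3 1 / 1 2 3.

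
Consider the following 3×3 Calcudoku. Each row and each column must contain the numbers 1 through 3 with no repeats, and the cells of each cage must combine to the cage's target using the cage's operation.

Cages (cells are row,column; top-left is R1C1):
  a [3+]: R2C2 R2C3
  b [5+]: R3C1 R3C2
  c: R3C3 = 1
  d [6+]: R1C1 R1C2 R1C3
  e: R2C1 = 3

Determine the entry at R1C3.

3

Cage e is a single given cell; hence R2C1 = 3.
3 is placed in column 1, so R3C1 = 2.
Row 3 now contains 2; hence R3C2 = 3.
C is a freebie, leaving R3C3 = 1.
Column 1 already has 2, which forces R1C1 = 1.
Cage d needs sum 6, so R1C2 = 2.
Cage d needs sum 6, so R1C3 = 3.
The two cells of cage a must have sum 3, which forces R2C2 = 1.
Column 3 now contains 1, leaving R2C3 = 2.
The full grid is 1 2 3 / 3 1 2 / 2 3 1.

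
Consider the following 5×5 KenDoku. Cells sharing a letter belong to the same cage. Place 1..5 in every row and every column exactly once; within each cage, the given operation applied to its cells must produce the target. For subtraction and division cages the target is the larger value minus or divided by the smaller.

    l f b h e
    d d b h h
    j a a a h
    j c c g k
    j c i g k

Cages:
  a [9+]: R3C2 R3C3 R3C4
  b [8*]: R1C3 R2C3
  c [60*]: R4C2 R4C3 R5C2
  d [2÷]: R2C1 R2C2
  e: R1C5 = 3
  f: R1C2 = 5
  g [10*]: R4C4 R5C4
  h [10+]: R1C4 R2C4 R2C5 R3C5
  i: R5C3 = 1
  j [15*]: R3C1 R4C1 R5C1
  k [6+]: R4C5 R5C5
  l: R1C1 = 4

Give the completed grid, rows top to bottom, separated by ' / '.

Cage l is given, which forces R1C1 = 4.
Cage f is a single given cell, leaving R1C2 = 5.
4 is placed in row 1, so R1C3 = 2.
Cage e is a single given cell, which forces R1C5 = 3.
2 is placed in column 3, so R2C3 = 4.
I is a freebie, leaving R5C3 = 1.
3 is placed in row 1, which forces R1C4 = 1.
Cage c needs product 60, so R4C3 = 5.
Row 4 now contains 5, which forces R4C4 = 2.
Column 4 now contains 2, leaving R5C4 = 5.
Column 4 now contains 2, leaving R2C4 = 3.
Cage j needs product 15, so R3C1 = 5.
Cage a has sum 9, which forces R3C2 = 2.
Column 3 now contains 5, which forces R3C3 = 3.
Cage a has sum 9, leaving R3C4 = 4.
4 is placed in row 3, so R3C5 = 1.
The 3 cells of cage j must have product 15, which forces R4C1 = 1.
Cage k's pair has sum 6; hence R4C5 = 4.
Row 5 already has 5, so R5C1 = 3.
Row 5 now contains 3, so R5C2 = 4.
The two cells of cage k must have sum 6, which forces R5C5 = 2.
Column 1 already has 1, leaving R2C1 = 2.
Column 2 already has 2, so R2C2 = 1.
Column 5 now contains 2; hence R2C5 = 5.
Row 4 already has 4, so R4C2 = 3.

4 5 2 1 3 / 2 1 4 3 5 / 5 2 3 4 1 / 1 3 5 2 4 / 3 4 1 5 2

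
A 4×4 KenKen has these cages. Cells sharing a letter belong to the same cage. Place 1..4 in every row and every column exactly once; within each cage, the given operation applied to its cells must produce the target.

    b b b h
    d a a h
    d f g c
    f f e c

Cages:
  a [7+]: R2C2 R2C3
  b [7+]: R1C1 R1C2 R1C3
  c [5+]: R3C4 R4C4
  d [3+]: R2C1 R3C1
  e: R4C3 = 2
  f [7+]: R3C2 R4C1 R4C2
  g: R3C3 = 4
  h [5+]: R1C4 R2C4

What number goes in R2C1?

1

G is a freebie, so R3C3 = 4.
Cage e is given, leaving R4C3 = 2.
2 is placed in column 3, so R1C3 = 1.
The two cells of cage a must have sum 7, so R2C2 = 4.
4 is placed in column 3, leaving R2C3 = 3.
Column 2 already has 4; hence R4C2 = 1.
The 3 cells of cage b must have sum 7, which forces R1C1 = 4.
Column 2 already has 4, which forces R1C2 = 2.
Row 1 already has 4, which forces R1C4 = 3.
2 is placed in column 2, so R3C2 = 3.
Column 1 now contains 4; hence R4C1 = 3.
Column 4 already has 3, which forces R4C4 = 4.
Cage h's pair has sum 5; hence R2C4 = 2.
Cage c's pair has sum 5, leaving R3C4 = 1.
2 is placed in row 2, so R2C1 = 1.
Row 3 already has 1; hence R3C1 = 2.
The full grid is 4 2 1 3 / 1 4 3 2 / 2 3 4 1 / 3 1 2 4.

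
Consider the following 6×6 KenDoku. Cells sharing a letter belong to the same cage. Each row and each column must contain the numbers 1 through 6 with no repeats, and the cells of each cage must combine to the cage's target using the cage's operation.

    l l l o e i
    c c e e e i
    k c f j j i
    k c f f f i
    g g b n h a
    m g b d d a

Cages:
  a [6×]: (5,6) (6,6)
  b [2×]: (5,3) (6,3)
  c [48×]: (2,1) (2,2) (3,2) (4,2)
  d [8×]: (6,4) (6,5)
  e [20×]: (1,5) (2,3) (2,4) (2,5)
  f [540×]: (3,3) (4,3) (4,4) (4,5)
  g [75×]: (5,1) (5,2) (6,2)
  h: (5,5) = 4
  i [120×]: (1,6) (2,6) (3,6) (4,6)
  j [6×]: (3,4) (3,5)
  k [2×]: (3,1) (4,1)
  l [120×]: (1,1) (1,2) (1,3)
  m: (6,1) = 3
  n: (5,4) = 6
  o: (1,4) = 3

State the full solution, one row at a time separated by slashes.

Cage o is given; hence (1,4) = 3.
Cage f has product 540, which forces (3,3) = 6.
Cage g needs product 75, which forces (5,1) = 5.
Cage g has product 75; hence (5,2) = 3.
Cage n is given, leaving (5,4) = 6.
Cage h is given; hence (5,5) = 4.
M is a freebie, leaving (6,1) = 3.
Cage g has product 75, which forces (6,2) = 5.
Column 5 already has 4, so (6,5) = 2.
Cage l has product 120, leaving (1,3) = 5.
Column 5 already has 2, which forces (1,5) = 1.
The 4 cells of cage e must have product 20, so (2,5) = 5.
Cage j needs two cells with product 6, leaving (3,4) = 2.
Cage j's pair has product 6; hence (3,5) = 3.
Cage f has product 540, so (4,3) = 3.
6 is placed in column 4, which forces (4,4) = 5.
Cage f has product 540, leaving (4,5) = 6.
Cage b needs two cells with product 2, which forces (5,3) = 2.
Cage a needs two cells with product 6; hence (5,6) = 1.
Row 6 now contains 2, so (6,3) = 1.
Row 6 now contains 2, which forces (6,4) = 4.
Cage a's pair has product 6, leaving (6,6) = 6.
Column 3 already has 1; hence (2,3) = 4.
Column 4 already has 4, which forces (2,4) = 1.
Cage i needs product 120, which forces (2,6) = 3.
Row 3 already has 2, so (3,1) = 1.
Row 3 now contains 1; hence (3,2) = 4.
Cage i needs product 120, which forces (3,6) = 5.
Cage k needs two cells with product 2, so (4,1) = 2.
2 is placed in row 4; hence (4,2) = 1.
2 is placed in row 4, so (4,6) = 4.
Cage l needs product 120, so (1,1) = 4.
4 is placed in column 2, so (1,2) = 6.
4 is placed in column 6, so (1,6) = 2.
Column 1 already has 2, leaving (2,1) = 6.
The 4 cells of cage c must have product 48, so (2,2) = 2.

4 6 5 3 1 2 / 6 2 4 1 5 3 / 1 4 6 2 3 5 / 2 1 3 5 6 4 / 5 3 2 6 4 1 / 3 5 1 4 2 6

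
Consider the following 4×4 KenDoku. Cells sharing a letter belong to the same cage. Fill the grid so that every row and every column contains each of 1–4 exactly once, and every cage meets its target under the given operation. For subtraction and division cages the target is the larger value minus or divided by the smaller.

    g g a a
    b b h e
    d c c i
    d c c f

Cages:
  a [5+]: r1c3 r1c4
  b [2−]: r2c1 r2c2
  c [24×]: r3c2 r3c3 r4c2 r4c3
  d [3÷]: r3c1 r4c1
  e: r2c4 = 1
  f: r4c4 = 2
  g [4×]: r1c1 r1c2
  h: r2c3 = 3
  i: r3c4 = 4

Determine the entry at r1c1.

Cage h is a single given cell, which forces r2c3 = 3.
Cage e is given, leaving r2c4 = 1.
Cage i is given, so r3c4 = 4.
F is a freebie, which forces r4c4 = 2.
Cage a needs two cells with sum 5; hence r1c3 = 2.
Column 4 already has 2, which forces r1c4 = 3.
Column 3 already has 2, leaving r3c3 = 1.
Column 3 already has 1, leaving r4c3 = 4.
Row 3 now contains 1, which forces r3c1 = 3.
Cage c has product 24, which forces r3c2 = 2.
Cage d's pair has quotient 3, leaving r4c1 = 1.
Cage c has product 24; hence r4c2 = 3.
Column 1 now contains 1, which forces r1c1 = 4.
The two cells of cage g must have product 4; hence r1c2 = 1.
Cage b needs two cells with difference 2; hence r2c1 = 2.
Column 2 now contains 2, leaving r2c2 = 4.
Completed grid: 4 1 2 3 / 2 4 3 1 / 3 2 1 4 / 1 3 4 2.

4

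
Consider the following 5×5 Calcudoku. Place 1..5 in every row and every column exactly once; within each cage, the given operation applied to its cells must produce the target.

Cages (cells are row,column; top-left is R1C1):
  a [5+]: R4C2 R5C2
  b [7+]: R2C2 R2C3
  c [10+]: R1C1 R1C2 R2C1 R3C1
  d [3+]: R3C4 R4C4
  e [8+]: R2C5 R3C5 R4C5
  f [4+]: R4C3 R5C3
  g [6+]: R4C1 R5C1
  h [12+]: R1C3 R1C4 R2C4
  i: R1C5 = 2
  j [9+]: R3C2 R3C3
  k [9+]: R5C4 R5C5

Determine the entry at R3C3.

I is a freebie, so R1C5 = 2.
Row 4 needs a 5, and only R4C1 is open for it.
Cage g needs two cells with sum 6, so R5C1 = 1.
1 is placed in row 5, which forces R5C3 = 3.
The 4 cells of cage c must have sum 10, so R1C2 = 1.
1 is placed in column 2, so R4C2 = 3.
Column 3 now contains 3; hence R4C3 = 1.
Row 4 now contains 1, so R4C4 = 2.
Row 4 now contains 1, which forces R4C5 = 4.
4 is placed in column 5, which forces R5C5 = 5.
Column 4 already has 2, so R3C4 = 1.
1 is placed in row 3, so R3C5 = 3.
The two cells of cage a must have sum 5, leaving R5C2 = 2.
Row 5 already has 5, which forces R5C4 = 4.
Cage h has sum 12, leaving R1C3 = 4.
Column 2 now contains 2, leaving R2C2 = 5.
Cage b needs two cells with sum 7, so R2C3 = 2.
Row 2 already has 5, so R2C4 = 3.
3 is placed in column 5, leaving R2C5 = 1.
Column 2 now contains 5; hence R3C2 = 4.
Column 3 now contains 4; hence R3C3 = 5.
Row 1 already has 4, which forces R1C1 = 3.
Column 4 now contains 3, so R1C4 = 5.
Row 2 already has 3, leaving R2C1 = 4.
4 is placed in row 3; hence R3C1 = 2.
Filled in: 3 1 4 5 2 / 4 5 2 3 1 / 2 4 5 1 3 / 5 3 1 2 4 / 1 2 3 4 5.

5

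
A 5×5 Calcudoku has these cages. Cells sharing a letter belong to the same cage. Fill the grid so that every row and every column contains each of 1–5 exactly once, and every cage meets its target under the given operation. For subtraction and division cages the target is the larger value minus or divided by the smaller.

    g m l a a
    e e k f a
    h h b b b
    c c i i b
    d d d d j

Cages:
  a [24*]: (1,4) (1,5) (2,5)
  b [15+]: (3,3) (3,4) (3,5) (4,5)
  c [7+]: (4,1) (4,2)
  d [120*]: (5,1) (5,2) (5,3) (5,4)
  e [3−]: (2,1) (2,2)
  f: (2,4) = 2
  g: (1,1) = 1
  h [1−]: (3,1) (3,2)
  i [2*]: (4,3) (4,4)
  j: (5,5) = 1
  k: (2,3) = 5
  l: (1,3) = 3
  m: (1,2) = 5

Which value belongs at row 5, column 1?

5

Cage g is a single given cell, which forces (1,1) = 1.
Cage m is given, which forces (1,2) = 5.
L is a freebie, which forces (1,3) = 3.
K is a freebie, which forces (2,3) = 5.
Cage f is given; hence (2,4) = 2.
Column 4 already has 2, which forces (4,4) = 1.
Cage j is given, so (5,5) = 1.
Column 4 already has 2, so (1,4) = 4.
Cage a needs product 24; hence (1,5) = 2.
2 is placed in row 2; hence (2,1) = 4.
Cage e needs two cells with difference 3; hence (2,2) = 1.
Cage a needs product 24, so (2,5) = 3.
Row 4 now contains 1; hence (4,3) = 2.
2 is placed in column 3; hence (5,3) = 4.
4 is placed in column 3; hence (3,3) = 1.
Cage b needs sum 15; hence (3,4) = 5.
Cage b has sum 15, leaving (3,5) = 4.
Cage c's pair has sum 7, which forces (4,1) = 3.
Cage c's pair has sum 7, leaving (4,2) = 4.
The 4 cells of cage b must have sum 15; hence (4,5) = 5.
Column 4 now contains 5; hence (5,4) = 3.
3 is placed in column 1; hence (3,1) = 2.
Cage h needs two cells with difference 1, leaving (3,2) = 3.
The 4 cells of cage d must have product 120, leaving (5,1) = 5.
3 is placed in row 5; hence (5,2) = 2.
Filled in: 1 5 3 4 2 / 4 1 5 2 3 / 2 3 1 5 4 / 3 4 2 1 5 / 5 2 4 3 1.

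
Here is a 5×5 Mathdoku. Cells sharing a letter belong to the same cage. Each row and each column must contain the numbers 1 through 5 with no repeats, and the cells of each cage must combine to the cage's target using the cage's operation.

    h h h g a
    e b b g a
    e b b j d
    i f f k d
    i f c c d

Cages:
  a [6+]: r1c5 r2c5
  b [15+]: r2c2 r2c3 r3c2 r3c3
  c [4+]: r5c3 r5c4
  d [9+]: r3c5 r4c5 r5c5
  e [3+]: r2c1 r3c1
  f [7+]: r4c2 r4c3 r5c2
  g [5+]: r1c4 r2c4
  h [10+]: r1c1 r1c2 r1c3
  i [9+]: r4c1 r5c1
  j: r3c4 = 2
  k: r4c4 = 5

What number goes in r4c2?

1

Cage j is given, so r3c4 = 2.
Cage k is a single given cell, which forces r4c4 = 5.
Cage e's pair has sum 3, leaving r2c1 = 2.
Row 3 already has 2, leaving r3c1 = 1.
5 is placed in row 4, so r4c1 = 4.
The two cells of cage i must have sum 9; hence r5c1 = 5.
Column 1 already has 5, leaving r1c1 = 3.
In row 1, 4 can only go at r1c4, so r1c4 = 4.
Column 4 already has 4, so r2c4 = 1.
Column 4 already has 1, which forces r5c4 = 3.
Row 5 already has 3, which forces r5c3 = 1.
Column 3 already has 1, leaving r4c3 = 2.
Row 4 already has 2, which forces r4c5 = 3.
The 3 cells of cage h must have sum 10, so r1c2 = 2.
Column 3 now contains 2, so r1c3 = 5.
2 is placed in row 1; hence r1c5 = 1.
Column 5 now contains 3, so r3c5 = 4.
3 is placed in row 4; hence r4c2 = 1.
The 3 cells of cage f must have sum 7, leaving r5c2 = 4.
The 3 cells of cage d must have sum 9, so r5c5 = 2.
The 4 cells of cage b must have sum 15; hence r2c2 = 3.
The 4 cells of cage b must have sum 15, leaving r2c3 = 4.
Column 5 already has 4, leaving r2c5 = 5.
Cage b has sum 15, so r3c2 = 5.
Row 3 now contains 4, leaving r3c3 = 3.
Filled in: 3 2 5 4 1 / 2 3 4 1 5 / 1 5 3 2 4 / 4 1 2 5 3 / 5 4 1 3 2.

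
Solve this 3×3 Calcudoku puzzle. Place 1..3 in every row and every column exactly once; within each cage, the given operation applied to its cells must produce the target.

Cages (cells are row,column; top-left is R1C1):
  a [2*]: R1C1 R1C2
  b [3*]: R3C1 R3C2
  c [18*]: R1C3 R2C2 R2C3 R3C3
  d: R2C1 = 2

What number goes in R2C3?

1

Cage d is a single given cell; hence R2C1 = 2.
Cage c needs product 18; hence R2C2 = 3.
2 is placed in row 2, which forces R2C3 = 1.
Column 2 now contains 3, leaving R3C2 = 1.
2 is placed in column 1, which forces R1C1 = 1.
1 is placed in column 2; hence R1C2 = 2.
Row 1 already has 2; hence R1C3 = 3.
1 is placed in row 3, which forces R3C1 = 3.
3 is placed in column 3, leaving R3C3 = 2.
Completed grid: 1 2 3 / 2 3 1 / 3 1 2.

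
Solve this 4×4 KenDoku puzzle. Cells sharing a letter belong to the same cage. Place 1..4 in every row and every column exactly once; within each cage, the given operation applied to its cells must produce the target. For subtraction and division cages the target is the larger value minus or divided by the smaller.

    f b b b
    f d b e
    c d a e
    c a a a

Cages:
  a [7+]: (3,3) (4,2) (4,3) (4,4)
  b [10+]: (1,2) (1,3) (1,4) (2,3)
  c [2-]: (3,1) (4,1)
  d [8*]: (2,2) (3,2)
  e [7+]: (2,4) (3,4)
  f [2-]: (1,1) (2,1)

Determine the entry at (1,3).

The 4 cells of cage a must have sum 7, which forces (3,3) = 1.
The only place for 1 in row 2 is (2,1).
The two cells of cage f must have difference 2, leaving (1,1) = 3.
The 4 cells of cage b must have sum 10, so (2,3) = 3.
Row 2 already has 3, which forces (2,4) = 4.
Column 4 now contains 4, so (3,4) = 3.
3 is placed in column 3, which forces (4,3) = 2.
2 is placed in row 4, leaving (4,4) = 1.
Cage b has sum 10, leaving (1,2) = 1.
2 is placed in column 3; hence (1,3) = 4.
Column 4 already has 1; hence (1,4) = 2.
4 is placed in row 2, leaving (2,2) = 2.
Cage c's pair has difference 2; hence (3,1) = 2.
Cage d needs two cells with product 8, which forces (3,2) = 4.
2 is placed in row 4, leaving (4,1) = 4.
Row 4 already has 1, which forces (4,2) = 3.
The full grid is 3 1 4 2 / 1 2 3 4 / 2 4 1 3 / 4 3 2 1.

4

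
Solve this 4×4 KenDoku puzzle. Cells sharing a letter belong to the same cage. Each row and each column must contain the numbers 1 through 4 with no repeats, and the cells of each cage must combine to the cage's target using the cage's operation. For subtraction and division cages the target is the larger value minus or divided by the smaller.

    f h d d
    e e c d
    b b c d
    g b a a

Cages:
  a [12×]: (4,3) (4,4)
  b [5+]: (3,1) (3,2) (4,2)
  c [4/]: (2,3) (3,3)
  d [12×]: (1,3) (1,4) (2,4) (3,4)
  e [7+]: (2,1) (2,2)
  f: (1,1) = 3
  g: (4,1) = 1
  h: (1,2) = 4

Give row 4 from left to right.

1 2 3 4

Cage f is given, which forces (1,1) = 3.
Cage h is given, so (1,2) = 4.
Row 1 now contains 4, so (1,4) = 1.
3 is placed in column 1, leaving (2,1) = 4.
4 is placed in column 2; hence (2,2) = 3.
4 is placed in row 2, so (2,3) = 1.
3 is placed in row 2, so (2,4) = 2.
3 is placed in column 2, so (3,2) = 1.
Column 3 already has 1; hence (3,3) = 4.
Row 3 already has 4, leaving (3,4) = 3.
G is a freebie, which forces (4,1) = 1.
1 is placed in column 2; hence (4,2) = 2.
Column 3 now contains 4, leaving (4,3) = 3.
Column 4 already has 3, which forces (4,4) = 4.
Row 1 already has 1, so (1,3) = 2.
1 is placed in row 3, so (3,1) = 2.
Completed grid: 3 4 2 1 / 4 3 1 2 / 2 1 4 3 / 1 2 3 4.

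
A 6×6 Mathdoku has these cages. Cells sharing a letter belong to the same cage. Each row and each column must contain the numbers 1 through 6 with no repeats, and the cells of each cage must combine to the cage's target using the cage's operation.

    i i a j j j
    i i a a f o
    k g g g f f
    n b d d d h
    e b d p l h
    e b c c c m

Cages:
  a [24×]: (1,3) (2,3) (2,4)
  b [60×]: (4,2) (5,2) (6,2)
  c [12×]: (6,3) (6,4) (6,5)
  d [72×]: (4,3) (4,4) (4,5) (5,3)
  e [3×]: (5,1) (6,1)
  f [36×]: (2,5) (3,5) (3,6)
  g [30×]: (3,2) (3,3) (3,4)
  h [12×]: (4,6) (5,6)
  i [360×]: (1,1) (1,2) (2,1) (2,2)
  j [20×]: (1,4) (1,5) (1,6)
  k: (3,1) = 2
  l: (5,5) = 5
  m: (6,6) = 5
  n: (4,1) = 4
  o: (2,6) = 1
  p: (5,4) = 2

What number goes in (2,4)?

O is a freebie, so (2,6) = 1.
Cage k is a single given cell; hence (3,1) = 2.
Cage n is a single given cell, which forces (4,1) = 4.
Cage p is a single given cell, leaving (5,4) = 2.
Cage l is a single given cell, leaving (5,5) = 5.
M is a freebie, leaving (6,6) = 5.
Cage j needs product 20, leaving (1,4) = 5.
Cage j has product 20, so (1,5) = 1.
5 is placed in column 6, leaving (1,6) = 4.
Cage b needs product 60, so (4,2) = 5.
Column 6 already has 4, leaving (5,6) = 6.
The 4 cells of cage i must have product 360, so (2,1) = 5.
The 3 cells of cage g must have product 30, which forces (3,3) = 5.
6 is placed in column 6, which forces (3,6) = 3.
The two cells of cage h must have product 12, so (4,6) = 2.
6 is placed in row 5; hence (5,3) = 4.
Cage a needs product 24, which forces (2,4) = 4.
4 is placed in row 5, leaving (5,2) = 3.
The 3 cells of cage b must have product 60; hence (6,2) = 4.
Cage i has product 360; hence (1,1) = 6.
Cage i has product 360, which forces (1,2) = 2.
Row 1 now contains 2; hence (1,3) = 3.
Row 2 already has 4, leaving (2,2) = 6.
3 is placed in column 3, which forces (2,3) = 2.
2 is placed in row 2; hence (2,5) = 3.
6 is placed in column 2; hence (3,2) = 1.
1 is placed in row 3, so (3,4) = 6.
6 is placed in row 3, leaving (3,5) = 4.
Column 5 now contains 3, which forces (4,5) = 6.
3 is placed in row 5, which forces (5,1) = 1.
Cage e needs two cells with product 3, so (6,1) = 3.
Column 4 now contains 6, so (6,4) = 1.
Column 5 now contains 6, which forces (6,5) = 2.
Row 4 already has 6, so (4,3) = 1.
1 is placed in column 4; hence (4,4) = 3.
Row 6 already has 1, so (6,3) = 6.
The full grid is 6 2 3 5 1 4 / 5 6 2 4 3 1 / 2 1 5 6 4 3 / 4 5 1 3 6 2 / 1 3 4 2 5 6 / 3 4 6 1 2 5.

4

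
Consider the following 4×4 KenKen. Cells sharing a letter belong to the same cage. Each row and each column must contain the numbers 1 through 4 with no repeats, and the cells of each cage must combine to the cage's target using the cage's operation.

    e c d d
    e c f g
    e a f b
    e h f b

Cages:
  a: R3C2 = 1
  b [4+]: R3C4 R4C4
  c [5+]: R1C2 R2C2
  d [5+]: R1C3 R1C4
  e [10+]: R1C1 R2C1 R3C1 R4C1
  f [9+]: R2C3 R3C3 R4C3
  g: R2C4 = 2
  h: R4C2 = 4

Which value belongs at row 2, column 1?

Cage g is a single given cell; hence R2C4 = 2.
Cage a is a single given cell, leaving R3C2 = 1.
Row 3 now contains 1, so R3C4 = 3.
H is a freebie, leaving R4C2 = 4.
Column 4 now contains 3, leaving R4C4 = 1.
Cage c needs two cells with sum 5, leaving R1C2 = 2.
Cage d needs two cells with sum 5, leaving R1C3 = 1.
1 is placed in column 4, which forces R1C4 = 4.
Column 2 already has 4; hence R2C2 = 3.
3 is placed in row 2, so R2C3 = 4.
Column 3 now contains 4, leaving R3C3 = 2.
Column 3 now contains 2; hence R4C3 = 3.
Row 1 already has 4, leaving R1C1 = 3.
4 is placed in row 2, which forces R2C1 = 1.
2 is placed in row 3; hence R3C1 = 4.
3 is placed in row 4; hence R4C1 = 2.
Filled in: 3 2 1 4 / 1 3 4 2 / 4 1 2 3 / 2 4 3 1.

1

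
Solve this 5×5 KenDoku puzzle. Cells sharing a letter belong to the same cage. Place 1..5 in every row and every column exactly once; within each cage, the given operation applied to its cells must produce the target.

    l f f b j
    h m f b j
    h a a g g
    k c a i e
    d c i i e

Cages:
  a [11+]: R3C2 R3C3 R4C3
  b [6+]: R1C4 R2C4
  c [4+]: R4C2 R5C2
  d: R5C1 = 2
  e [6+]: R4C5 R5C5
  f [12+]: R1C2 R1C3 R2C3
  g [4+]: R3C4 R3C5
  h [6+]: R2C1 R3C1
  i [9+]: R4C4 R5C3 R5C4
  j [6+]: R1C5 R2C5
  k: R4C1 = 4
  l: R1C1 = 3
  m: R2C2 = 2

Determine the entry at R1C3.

4

Cage l is a single given cell, which forces R1C1 = 3.
Cage m is given, which forces R2C2 = 2.
K is a freebie; hence R4C1 = 4.
Cage d is given, so R5C1 = 2.
Row 2 needs a 3, and only R2C3 is open for it.
In row 3, 2 can only go at R3C3, so R3C3 = 2.
Cage a has sum 11, which forces R3C2 = 4.
Column 3 already has 2; hence R4C3 = 5.
4 is placed in column 2, which forces R1C2 = 5.
Column 3 now contains 5; hence R1C3 = 4.
Column 3 already has 4; hence R5C3 = 1.
Cage c's pair has sum 4; hence R4C2 = 1.
Cage i needs sum 9, which forces R4C4 = 3.
1 is placed in row 4; hence R4C5 = 2.
Row 5 now contains 1, which forces R5C2 = 3.
The 3 cells of cage i must have sum 9; hence R5C4 = 5.
Row 5 already has 5, which forces R5C5 = 4.
Cage b needs two cells with sum 6, leaving R1C4 = 2.
Column 5 now contains 2, so R1C5 = 1.
Column 4 already has 5; hence R2C4 = 4.
4 is placed in column 5, which forces R2C5 = 5.
Column 4 already has 3, leaving R3C4 = 1.
Cage g's pair has sum 4; hence R3C5 = 3.
Row 2 now contains 5, leaving R2C1 = 1.
Row 3 already has 1, leaving R3C1 = 5.
The full grid is 3 5 4 2 1 / 1 2 3 4 5 / 5 4 2 1 3 / 4 1 5 3 2 / 2 3 1 5 4.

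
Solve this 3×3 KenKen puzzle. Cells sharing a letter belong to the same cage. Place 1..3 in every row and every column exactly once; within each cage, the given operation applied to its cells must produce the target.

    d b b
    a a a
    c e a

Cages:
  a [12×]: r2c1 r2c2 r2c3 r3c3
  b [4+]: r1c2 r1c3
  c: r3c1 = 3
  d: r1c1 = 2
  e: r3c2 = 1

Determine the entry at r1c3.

Cage d is a single given cell, which forces r1c1 = 2.
Cage c is a single given cell; hence r3c1 = 3.
Cage e is given, so r3c2 = 1.
The 4 cells of cage a must have product 12, which forces r3c3 = 2.
Column 2 already has 1, so r1c2 = 3.
Cage b's pair has sum 4, so r1c3 = 1.
Column 1 now contains 3, which forces r2c1 = 1.
Cage a has product 12, leaving r2c2 = 2.
Cage a needs product 12, leaving r2c3 = 3.
Completed grid: 2 3 1 / 1 2 3 / 3 1 2.

1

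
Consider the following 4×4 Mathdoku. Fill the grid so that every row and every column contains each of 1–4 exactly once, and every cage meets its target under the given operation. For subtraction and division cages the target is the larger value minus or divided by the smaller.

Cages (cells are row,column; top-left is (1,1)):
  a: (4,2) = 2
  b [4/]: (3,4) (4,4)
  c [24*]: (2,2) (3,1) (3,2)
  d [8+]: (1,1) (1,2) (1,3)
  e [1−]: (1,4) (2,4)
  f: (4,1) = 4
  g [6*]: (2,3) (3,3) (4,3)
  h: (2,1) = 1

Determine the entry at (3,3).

Cage h is given; hence (2,1) = 1.
Cage f is a single given cell, which forces (4,1) = 4.
Cage a is given; hence (4,2) = 2.
Row 4 already has 4; hence (4,4) = 1.
4 is placed in column 1, so (1,1) = 3.
Cage g needs product 6, leaving (2,3) = 2.
The 3 cells of cage c must have product 24, leaving (3,1) = 2.
Cage g needs product 6, which forces (3,3) = 1.
Column 4 now contains 1, leaving (3,4) = 4.
Row 4 now contains 1, so (4,3) = 3.
Cage d needs sum 8, which forces (1,2) = 1.
1 is placed in column 3; hence (1,3) = 4.
Column 4 already has 4, leaving (1,4) = 2.
Cage c needs product 24, leaving (2,2) = 4.
Column 4 already has 4, which forces (2,4) = 3.
Row 3 now contains 4, so (3,2) = 3.
The full grid is 3 1 4 2 / 1 4 2 3 / 2 3 1 4 / 4 2 3 1.

1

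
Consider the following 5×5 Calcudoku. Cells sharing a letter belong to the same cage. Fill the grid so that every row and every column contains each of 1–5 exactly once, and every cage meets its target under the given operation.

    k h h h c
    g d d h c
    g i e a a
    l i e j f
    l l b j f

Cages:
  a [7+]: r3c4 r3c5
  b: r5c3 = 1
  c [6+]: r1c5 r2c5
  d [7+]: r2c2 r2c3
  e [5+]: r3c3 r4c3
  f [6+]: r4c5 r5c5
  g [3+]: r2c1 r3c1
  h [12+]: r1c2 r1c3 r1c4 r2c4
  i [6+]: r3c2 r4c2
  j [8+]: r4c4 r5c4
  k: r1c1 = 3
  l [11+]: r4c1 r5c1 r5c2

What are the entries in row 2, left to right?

Cage k is given; hence r1c1 = 3.
Cage b is a single given cell, which forces r5c3 = 1.
In row 5, 3 can only go at r5c4, so r5c4 = 3.
Column 4 now contains 3, leaving r4c4 = 5.
In row 3, 1 can only go at r3c1, so r3c1 = 1.
1 is placed in column 1, which forces r2c1 = 2.
Column 1 already has 2; hence r4c1 = 4.
Column 1 already has 4, leaving r5c1 = 5.
Cage f's pair has sum 6, which forces r4c5 = 2.
The 3 cells of cage l must have sum 11; hence r5c2 = 2.
Cage f's pair has sum 6, leaving r5c5 = 4.
Cage i's pair has sum 6, so r3c2 = 5.
The two cells of cage e must have sum 5, which forces r3c3 = 2.
Row 3 now contains 2, which forces r3c4 = 4.
5 is placed in row 3, leaving r3c5 = 3.
2 is placed in row 4, so r4c2 = 1.
2 is placed in row 4, which forces r4c3 = 3.
1 is placed in column 2, which forces r1c2 = 4.
The 4 cells of cage h must have sum 12, which forces r1c3 = 5.
The 4 cells of cage h must have sum 12; hence r1c4 = 2.
Row 1 now contains 5; hence r1c5 = 1.
Cage d's pair has sum 7, so r2c2 = 3.
Column 3 already has 3, leaving r2c3 = 4.
4 is placed in column 4, which forces r2c4 = 1.
Column 5 now contains 1, leaving r2c5 = 5.
Completed grid: 3 4 5 2 1 / 2 3 4 1 5 / 1 5 2 4 3 / 4 1 3 5 2 / 5 2 1 3 4.

2 3 4 1 5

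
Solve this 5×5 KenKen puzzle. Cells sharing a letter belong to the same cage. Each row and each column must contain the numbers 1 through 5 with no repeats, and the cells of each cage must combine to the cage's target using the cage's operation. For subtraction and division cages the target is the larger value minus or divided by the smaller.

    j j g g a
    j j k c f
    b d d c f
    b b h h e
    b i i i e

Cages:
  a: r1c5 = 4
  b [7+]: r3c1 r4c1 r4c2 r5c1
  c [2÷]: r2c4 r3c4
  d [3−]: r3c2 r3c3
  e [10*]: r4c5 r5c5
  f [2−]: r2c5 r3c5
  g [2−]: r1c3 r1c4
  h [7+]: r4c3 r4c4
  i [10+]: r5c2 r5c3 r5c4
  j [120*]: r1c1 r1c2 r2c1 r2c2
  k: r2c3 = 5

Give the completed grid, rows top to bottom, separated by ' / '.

Cage a is given, which forces r1c5 = 4.
K is a freebie, so r2c3 = 5.
Cage b has sum 7, leaving r4c2 = 1.
In column 1, 4 can only go at r2c1, so r2c1 = 4.
In column 1, 5 can only go at r1c1, so r1c1 = 5.
Row 1 needs a 2, and only r1c2 is open for it.
2 is placed in column 2; hence r2c2 = 3.
Row 2 now contains 3; hence r2c5 = 1.
1 is placed in row 2, so r2c4 = 2.
The two cells of cage f must have difference 2, so r3c5 = 3.
In row 3, 5 can only go at r3c2, so r3c2 = 5.
Cage d needs two cells with difference 3, leaving r3c3 = 2.
Column 2 now contains 5, which forces r5c2 = 4.
Cage i has sum 10, which forces r5c3 = 1.
Cage i needs sum 10, which forces r5c4 = 5.
Row 5 already has 5, leaving r5c5 = 2.
Column 3 already has 1, leaving r1c3 = 3.
The two cells of cage g must have difference 2, which forces r1c4 = 1.
Row 3 now contains 2, so r3c1 = 1.
Column 4 now contains 1; hence r3c4 = 4.
Cage b has sum 7, leaving r4c1 = 2.
Column 3 now contains 3, leaving r4c3 = 4.
4 is placed in column 4; hence r4c4 = 3.
Column 5 already has 2, which forces r4c5 = 5.
Row 5 already has 2, so r5c1 = 3.

5 2 3 1 4 / 4 3 5 2 1 / 1 5 2 4 3 / 2 1 4 3 5 / 3 4 1 5 2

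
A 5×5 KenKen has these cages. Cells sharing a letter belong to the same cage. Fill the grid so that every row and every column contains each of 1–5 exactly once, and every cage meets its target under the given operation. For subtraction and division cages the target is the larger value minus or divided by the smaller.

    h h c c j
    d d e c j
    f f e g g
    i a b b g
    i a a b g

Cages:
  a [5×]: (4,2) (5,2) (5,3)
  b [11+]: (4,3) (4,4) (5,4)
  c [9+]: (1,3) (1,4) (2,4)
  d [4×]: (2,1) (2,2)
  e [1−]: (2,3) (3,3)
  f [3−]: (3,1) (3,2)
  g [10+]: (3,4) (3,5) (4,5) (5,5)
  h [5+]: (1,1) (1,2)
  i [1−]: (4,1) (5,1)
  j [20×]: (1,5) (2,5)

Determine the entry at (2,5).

The 3 cells of cage a must have product 5, leaving (4,2) = 1.
The 3 cells of cage a must have product 5, which forces (5,2) = 5.
Cage a has product 5, which forces (5,3) = 1.
Cage d's pair has product 4, so (2,1) = 1.
Column 2 already has 1, leaving (2,2) = 4.
Row 2 already has 4, so (2,5) = 5.
Column 1 now contains 1, which forces (3,1) = 5.
Column 2 now contains 4, which forces (3,2) = 2.
Cage h needs two cells with sum 5; hence (1,1) = 2.
Column 2 now contains 2, leaving (1,2) = 3.
Column 5 already has 5, leaving (1,5) = 4.
4 is placed in row 1; hence (1,3) = 5.
The 3 cells of cage c must have sum 9, which forces (1,4) = 1.
Cage c needs sum 9, leaving (2,4) = 3.
Cage g needs sum 10, so (3,4) = 4.
Cage g has sum 10; hence (3,5) = 1.
4 is placed in column 4; hence (5,4) = 2.
Row 5 already has 2, which forces (5,5) = 3.
3 is placed in row 2, which forces (2,3) = 2.
Row 3 already has 4, which forces (3,3) = 3.
Cage i's pair has difference 1, which forces (4,1) = 3.
Cage b needs sum 11, which forces (4,3) = 4.
2 is placed in column 4, leaving (4,4) = 5.
Column 5 now contains 3, leaving (4,5) = 2.
Row 5 now contains 3, which forces (5,1) = 4.
Completed grid: 2 3 5 1 4 / 1 4 2 3 5 / 5 2 3 4 1 / 3 1 4 5 2 / 4 5 1 2 3.

5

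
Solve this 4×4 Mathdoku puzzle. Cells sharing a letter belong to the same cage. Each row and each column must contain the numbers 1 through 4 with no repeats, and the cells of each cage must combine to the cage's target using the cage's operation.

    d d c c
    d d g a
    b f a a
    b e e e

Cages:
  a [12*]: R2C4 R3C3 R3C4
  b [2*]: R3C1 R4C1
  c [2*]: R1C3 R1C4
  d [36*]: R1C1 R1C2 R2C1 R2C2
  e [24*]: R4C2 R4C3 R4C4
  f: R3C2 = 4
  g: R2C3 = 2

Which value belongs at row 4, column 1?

1

Cage g is given; hence R2C3 = 2.
Cage f is a single given cell, leaving R3C2 = 4.
Column 3 now contains 2, which forces R1C3 = 1.
The two cells of cage c must have product 2, so R1C4 = 2.
The 3 cells of cage a must have product 12, so R2C4 = 4.
Column 3 now contains 1, leaving R3C3 = 3.
Row 3 already has 3, which forces R3C4 = 1.
Column 3 now contains 3, which forces R4C3 = 4.
4 is placed in column 4; hence R4C4 = 3.
The 4 cells of cage d must have product 36; hence R1C1 = 4.
Row 1 already has 1, which forces R1C2 = 3.
Row 2 now contains 4; hence R2C1 = 3.
Cage d needs product 36, leaving R2C2 = 1.
1 is placed in row 3, which forces R3C1 = 2.
Cage b needs two cells with product 2, leaving R4C1 = 1.
Row 4 already has 3; hence R4C2 = 2.
Filled in: 4 3 1 2 / 3 1 2 4 / 2 4 3 1 / 1 2 4 3.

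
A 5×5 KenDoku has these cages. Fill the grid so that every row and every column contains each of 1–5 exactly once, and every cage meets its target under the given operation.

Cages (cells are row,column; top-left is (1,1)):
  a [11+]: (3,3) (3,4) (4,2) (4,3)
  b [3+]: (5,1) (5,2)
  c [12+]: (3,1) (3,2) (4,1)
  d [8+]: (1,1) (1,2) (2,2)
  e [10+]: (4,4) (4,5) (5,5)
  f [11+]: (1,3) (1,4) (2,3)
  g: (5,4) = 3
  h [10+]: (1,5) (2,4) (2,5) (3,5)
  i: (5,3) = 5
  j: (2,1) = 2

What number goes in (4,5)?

Cage j is a single given cell, leaving (2,1) = 2.
Column 1 already has 2, leaving (5,1) = 1.
Row 5 now contains 1; hence (5,2) = 2.
I is a freebie, so (5,3) = 5.
Cage g is a single given cell, which forces (5,4) = 3.
3 is placed in row 5; hence (5,5) = 4.
The 3 cells of cage f must have sum 11, so (2,3) = 4.
Row 2 already has 4, which forces (2,4) = 1.
Cage d has sum 8; hence (1,1) = 4.
Cage d needs sum 8; hence (1,2) = 1.
Row 1 now contains 4, leaving (1,4) = 5.
Row 1 already has 5, leaving (1,5) = 3.
Row 2 now contains 1, which forces (2,2) = 3.
Column 5 already has 3, which forces (2,5) = 5.
Column 5 now contains 5; hence (3,5) = 1.
5 is placed in column 4, leaving (4,4) = 4.
1 is placed in column 5, leaving (4,5) = 2.
Row 1 already has 3; hence (1,3) = 2.
Cage c has sum 12, leaving (3,2) = 4.
Cage a needs sum 11, which forces (3,3) = 3.
4 is placed in column 4, leaving (3,4) = 2.
Row 4 now contains 4, leaving (4,2) = 5.
The 4 cells of cage a must have sum 11, so (4,3) = 1.
3 is placed in row 3, leaving (3,1) = 5.
Row 4 already has 5, leaving (4,1) = 3.
The full grid is 4 1 2 5 3 / 2 3 4 1 5 / 5 4 3 2 1 / 3 5 1 4 2 / 1 2 5 3 4.

2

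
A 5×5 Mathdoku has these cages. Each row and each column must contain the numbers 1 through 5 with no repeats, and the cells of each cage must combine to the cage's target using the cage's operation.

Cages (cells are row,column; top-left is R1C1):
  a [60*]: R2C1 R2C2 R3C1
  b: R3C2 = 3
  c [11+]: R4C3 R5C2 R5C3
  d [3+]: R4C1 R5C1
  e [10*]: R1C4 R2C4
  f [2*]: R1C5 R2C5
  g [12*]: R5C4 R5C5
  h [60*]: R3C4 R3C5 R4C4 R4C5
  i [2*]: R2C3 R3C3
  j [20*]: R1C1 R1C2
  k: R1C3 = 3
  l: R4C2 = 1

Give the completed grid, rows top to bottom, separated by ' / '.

4 5 3 2 1 / 3 4 1 5 2 / 5 3 2 1 4 / 2 1 4 3 5 / 1 2 5 4 3

Cage k is a single given cell, so R1C3 = 3.
Cage b is given, which forces R3C2 = 3.
Cage l is given; hence R4C2 = 1.
The 3 cells of cage a must have product 60; hence R2C1 = 3.
1 is placed in row 4, which forces R4C1 = 2.
The two cells of cage d must have sum 3, leaving R5C1 = 1.
The only place for 1 in row 1 is R1C5.
1 is placed in column 5, so R2C5 = 2.
Cage h needs product 60; hence R3C4 = 1.
Cage e needs two cells with product 10, so R1C4 = 2.
2 is placed in row 2; hence R2C3 = 1.
2 is placed in row 2, which forces R2C4 = 5.
1 is placed in row 3, so R3C3 = 2.
Row 2 already has 5; hence R2C2 = 4.
The 3 cells of cage a must have product 60, which forces R3C1 = 5.
5 is placed in row 3, so R3C5 = 4.
Cage c has sum 11, so R5C2 = 2.
4 is placed in column 5; hence R5C5 = 3.
Column 1 now contains 5, which forces R1C1 = 4.
Column 2 already has 4, which forces R1C2 = 5.
Cage h needs product 60, which forces R4C4 = 3.
Column 5 already has 3, leaving R4C5 = 5.
3 is placed in row 5, leaving R5C4 = 4.
Row 4 now contains 5, which forces R4C3 = 4.
4 is placed in row 5; hence R5C3 = 5.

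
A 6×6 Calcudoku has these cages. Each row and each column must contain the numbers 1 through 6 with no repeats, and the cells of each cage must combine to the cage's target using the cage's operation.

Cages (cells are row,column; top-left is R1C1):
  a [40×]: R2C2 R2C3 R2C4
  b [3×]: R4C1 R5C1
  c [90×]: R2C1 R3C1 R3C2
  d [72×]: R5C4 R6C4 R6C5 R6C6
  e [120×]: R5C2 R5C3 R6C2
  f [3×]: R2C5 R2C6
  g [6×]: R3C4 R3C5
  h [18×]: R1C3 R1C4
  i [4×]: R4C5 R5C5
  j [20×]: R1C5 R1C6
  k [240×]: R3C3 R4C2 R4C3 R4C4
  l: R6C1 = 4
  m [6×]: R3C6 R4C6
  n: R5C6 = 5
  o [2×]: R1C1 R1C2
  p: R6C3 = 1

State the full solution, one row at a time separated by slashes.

2 1 3 6 5 4 / 6 2 5 4 3 1 / 5 3 4 1 6 2 / 1 6 2 5 4 3 / 3 4 6 2 1 5 / 4 5 1 3 2 6

Cage n is given, which forces R5C6 = 5.
Cage l is a single given cell, so R6C1 = 4.
Cage p is a single given cell, leaving R6C3 = 1.
Cage j needs two cells with product 20, leaving R1C5 = 5.
Column 6 now contains 5, leaving R1C6 = 4.
The 4 cells of cage d must have product 72, leaving R5C4 = 2.
Cage e has product 120, so R6C2 = 5.
The only place for 6 in row 2 is R2C1.
Cage c has product 90; hence R3C1 = 5.
Cage c needs product 90; hence R3C2 = 3.
Row 3 needs a 4, and only R3C3 is open for it.
Cage e needs product 120, which forces R5C2 = 4.
4 is placed in column 3, leaving R5C3 = 6.
4 is placed in row 5, leaving R5C5 = 1.
Column 3 now contains 6; hence R1C3 = 3.
The two cells of cage h must have product 18, so R1C4 = 6.
4 is placed in column 2, so R2C2 = 2.
The 3 cells of cage a must have product 40, leaving R2C3 = 5.
Cage a needs product 40; hence R2C4 = 4.
1 is placed in column 5; hence R2C5 = 3.
Cage f needs two cells with product 3, so R2C6 = 1.
The two cells of cage g must have product 6, leaving R3C4 = 1.
1 is placed in column 5; hence R3C5 = 6.
6 is placed in row 3, so R3C6 = 2.
Cage b's pair has product 3, so R4C1 = 1.
Column 2 now contains 2, leaving R4C2 = 6.
Column 3 already has 5, leaving R4C3 = 2.
6 is placed in column 4, which forces R4C4 = 5.
1 is placed in column 5, which forces R4C5 = 4.
Row 4 now contains 6, so R4C6 = 3.
Row 5 already has 1; hence R5C1 = 3.
6 is placed in column 4, leaving R6C4 = 3.
Column 5 now contains 6, so R6C5 = 2.
3 is placed in column 6, which forces R6C6 = 6.
Column 1 now contains 1, leaving R1C1 = 2.
Column 2 now contains 2; hence R1C2 = 1.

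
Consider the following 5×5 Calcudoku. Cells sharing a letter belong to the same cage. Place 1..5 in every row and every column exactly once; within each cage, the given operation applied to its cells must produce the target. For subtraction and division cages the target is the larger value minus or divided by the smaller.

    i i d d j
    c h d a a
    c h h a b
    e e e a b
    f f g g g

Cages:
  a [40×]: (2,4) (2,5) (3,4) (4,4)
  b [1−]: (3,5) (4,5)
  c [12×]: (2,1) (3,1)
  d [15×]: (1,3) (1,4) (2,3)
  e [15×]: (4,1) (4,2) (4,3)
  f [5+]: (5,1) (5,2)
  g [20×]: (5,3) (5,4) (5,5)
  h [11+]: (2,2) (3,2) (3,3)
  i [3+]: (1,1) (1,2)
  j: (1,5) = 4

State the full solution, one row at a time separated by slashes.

1 2 5 3 4 / 3 4 1 2 5 / 4 5 2 1 3 / 5 1 3 4 2 / 2 3 4 5 1

Cage j is a single given cell; hence (1,5) = 4.
The only place for 4 in row 4 is (4,4).
Cage g has product 20; hence (5,3) = 4.
Row 4 needs a 2, and only (4,5) is open for it.
Column 1 needs a 5, and only (4,1) is open for it.
The only place for 1 in column 1 is (1,1).
1 is placed in row 1; hence (1,2) = 2.
The 3 cells of cage d must have product 15, which forces (2,3) = 1.
1 is placed in row 2, which forces (2,5) = 5.
Column 3 already has 1, leaving (4,3) = 3.
Column 2 already has 2, which forces (5,2) = 3.
Column 5 now contains 5, leaving (5,5) = 1.
Column 3 already has 3, which forces (1,3) = 5.
Cage d needs product 15, which forces (1,4) = 3.
Column 2 already has 3; hence (2,2) = 4.
Row 2 now contains 5, which forces (2,4) = 2.
Cage h has sum 11, so (3,2) = 5.
The 3 cells of cage h must have sum 11, so (3,3) = 2.
The 4 cells of cage a must have product 40, so (3,4) = 1.
Column 5 already has 1, leaving (3,5) = 3.
Row 4 now contains 3; hence (4,2) = 1.
3 is placed in row 5, so (5,1) = 2.
Row 5 already has 1, leaving (5,4) = 5.
4 is placed in row 2; hence (2,1) = 3.
Row 3 already has 3, which forces (3,1) = 4.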